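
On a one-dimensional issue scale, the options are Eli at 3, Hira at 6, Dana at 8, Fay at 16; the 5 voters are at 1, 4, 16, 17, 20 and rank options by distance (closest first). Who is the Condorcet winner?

With single-peaked preferences on a line, the Condorcet winner is the candidate closest to the median voter.
The median voter (position 16) is closest to Fay at 16.
Check: Fay vs Hira — voters closer to Fay: 3 of 5.

Fay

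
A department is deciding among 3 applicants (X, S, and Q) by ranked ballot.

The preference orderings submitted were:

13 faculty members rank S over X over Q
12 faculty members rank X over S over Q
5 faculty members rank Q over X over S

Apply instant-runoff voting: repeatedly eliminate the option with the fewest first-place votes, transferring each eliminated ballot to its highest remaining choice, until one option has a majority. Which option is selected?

X

Round 1: S 13, X 12, Q 5. Q has the fewest and is eliminated.
Round 2: X 17, S 13. X has a majority.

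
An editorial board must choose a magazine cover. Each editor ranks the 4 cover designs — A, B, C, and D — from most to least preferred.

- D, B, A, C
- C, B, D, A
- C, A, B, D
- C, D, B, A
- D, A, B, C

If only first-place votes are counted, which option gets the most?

First-place vote totals:
  A: 0
  B: 0
  C: 3
  D: 2
C has the most first-place votes.

C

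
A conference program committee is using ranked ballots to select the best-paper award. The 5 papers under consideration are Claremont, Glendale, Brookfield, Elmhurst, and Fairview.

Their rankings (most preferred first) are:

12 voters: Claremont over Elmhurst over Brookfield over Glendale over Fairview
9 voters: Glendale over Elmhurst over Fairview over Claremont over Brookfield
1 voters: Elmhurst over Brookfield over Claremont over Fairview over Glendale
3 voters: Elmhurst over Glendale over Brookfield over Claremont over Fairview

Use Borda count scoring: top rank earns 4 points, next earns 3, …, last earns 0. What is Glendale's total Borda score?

57

Borda scores:
  Claremont: 12·4 + 9·1 + 2 + 3·1 = 62
  Glendale: 12·1 + 9·4 + 0 + 3·3 = 57
  Brookfield: 12·2 + 9·0 + 3 + 3·2 = 33
  Elmhurst: 12·3 + 9·3 + 4 + 3·4 = 79
  Fairview: 12·0 + 9·2 + 1 + 3·0 = 19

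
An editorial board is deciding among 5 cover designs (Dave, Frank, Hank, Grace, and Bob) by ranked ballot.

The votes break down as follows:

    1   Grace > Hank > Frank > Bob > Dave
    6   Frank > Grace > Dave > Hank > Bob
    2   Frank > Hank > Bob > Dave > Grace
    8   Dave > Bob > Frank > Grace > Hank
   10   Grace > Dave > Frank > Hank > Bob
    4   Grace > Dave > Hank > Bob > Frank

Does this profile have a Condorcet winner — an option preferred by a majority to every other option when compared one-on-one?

Head-to-head results (31 voters total):
Dave vs Frank: Dave wins 22–9.
Dave vs Hank: Dave wins 28–3.
Dave vs Grace: Grace wins 21–10.
Dave vs Bob: Dave wins 28–3.
Frank vs Hank: Frank wins 26–5.
Frank vs Grace: Frank wins 16–15.
Frank vs Bob: Frank wins 19–12.
Hank vs Grace: Grace wins 29–2.
Hank vs Bob: Hank wins 23–8.
Grace vs Bob: Grace wins 21–10.
No candidate beats all others: Dave beats Frank beats Grace beats Dave, a majority cycle.

No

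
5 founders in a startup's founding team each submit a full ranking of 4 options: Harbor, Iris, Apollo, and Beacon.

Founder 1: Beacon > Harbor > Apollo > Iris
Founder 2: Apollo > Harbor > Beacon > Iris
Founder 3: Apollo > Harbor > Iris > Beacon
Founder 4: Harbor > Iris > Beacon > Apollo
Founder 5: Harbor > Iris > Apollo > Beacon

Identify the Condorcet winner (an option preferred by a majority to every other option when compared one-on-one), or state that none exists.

Head-to-head results (5 voters total):
Harbor vs Iris: Harbor wins 5–0.
Harbor vs Apollo: Harbor wins 3–2.
Harbor vs Beacon: Harbor wins 4–1.
Iris vs Apollo: Apollo wins 3–2.
Iris vs Beacon: Iris wins 3–2.
Apollo vs Beacon: Apollo wins 3–2.
Harbor beats each rival — Iris (5–0), Apollo (3–2), Beacon (4–1) — so Harbor is the Condorcet winner.

Harbor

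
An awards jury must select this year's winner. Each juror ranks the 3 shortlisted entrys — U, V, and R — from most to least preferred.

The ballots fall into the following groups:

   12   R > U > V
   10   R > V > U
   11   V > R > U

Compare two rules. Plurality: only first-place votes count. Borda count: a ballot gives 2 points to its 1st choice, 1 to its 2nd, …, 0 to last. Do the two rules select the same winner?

Yes

Plurality first-place counts: U 0, V 11, R 22 → R.
Borda totals: U 12, V 32, R 55 → R.
The two rules agree on R.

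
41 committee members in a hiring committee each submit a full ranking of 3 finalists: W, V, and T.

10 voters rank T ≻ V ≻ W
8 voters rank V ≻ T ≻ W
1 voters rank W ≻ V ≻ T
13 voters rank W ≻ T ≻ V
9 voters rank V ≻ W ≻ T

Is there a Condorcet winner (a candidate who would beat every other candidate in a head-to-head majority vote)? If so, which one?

Head-to-head results (41 voters total):
W vs V: V wins 27–14.
W vs T: W wins 23–18.
V vs T: T wins 23–18.
No candidate beats all others: W beats T beats V beats W, a majority cycle.

None — there is no Condorcet winner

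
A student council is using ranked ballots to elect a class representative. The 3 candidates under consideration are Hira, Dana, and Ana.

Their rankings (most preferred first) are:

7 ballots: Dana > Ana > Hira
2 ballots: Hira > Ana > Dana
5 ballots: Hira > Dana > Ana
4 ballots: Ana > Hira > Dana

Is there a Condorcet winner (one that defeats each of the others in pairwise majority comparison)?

Head-to-head results (18 voters total):
Hira vs Dana: Hira wins 11–7.
Hira vs Ana: Ana wins 11–7.
Dana vs Ana: Dana wins 12–6.
No candidate beats all others: Hira beats Dana beats Ana beats Hira, a majority cycle.

No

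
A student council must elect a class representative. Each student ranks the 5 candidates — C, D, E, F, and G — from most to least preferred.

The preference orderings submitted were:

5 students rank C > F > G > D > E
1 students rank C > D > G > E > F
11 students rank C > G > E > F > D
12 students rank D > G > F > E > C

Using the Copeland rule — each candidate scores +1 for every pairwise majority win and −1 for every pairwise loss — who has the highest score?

Pairwise results:
  C vs D: C wins 17–12.
  C vs E: C wins 17–12.
  C vs F: C wins 17–12.
  C vs G: C wins 17–12.
  D vs E: D wins 18–11.
  D vs F: F wins 16–13.
  D vs G: G wins 16–13.
  E vs F: F wins 17–12.
  E vs G: G wins 29–0.
  F vs G: G wins 24–5.
Copeland scores (wins − losses):
  C: 4 − 0 = 4
  D: 1 − 3 = -2
  E: 0 − 4 = -4
  F: 2 − 2 = 0
  G: 3 − 1 = 2
C has the best Copeland score.

C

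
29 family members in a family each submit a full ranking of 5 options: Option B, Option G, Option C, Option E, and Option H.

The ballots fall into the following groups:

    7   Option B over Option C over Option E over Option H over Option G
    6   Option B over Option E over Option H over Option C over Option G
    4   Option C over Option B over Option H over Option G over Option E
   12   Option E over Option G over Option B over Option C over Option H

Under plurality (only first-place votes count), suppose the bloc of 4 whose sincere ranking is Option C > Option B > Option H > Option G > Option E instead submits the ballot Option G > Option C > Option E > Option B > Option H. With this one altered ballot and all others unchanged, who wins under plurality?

Option B

First-place totals with the altered ballot: Option B 13, Option G 4, Option C 0, Option E 12, Option H 0.
The winner is unchanged: still Option B.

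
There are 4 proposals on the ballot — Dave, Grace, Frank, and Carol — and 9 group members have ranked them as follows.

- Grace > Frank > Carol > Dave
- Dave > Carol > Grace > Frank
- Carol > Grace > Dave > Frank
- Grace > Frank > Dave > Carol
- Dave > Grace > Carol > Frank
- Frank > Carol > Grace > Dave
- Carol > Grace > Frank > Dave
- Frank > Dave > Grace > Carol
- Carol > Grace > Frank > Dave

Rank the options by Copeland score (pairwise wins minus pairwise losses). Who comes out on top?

Pairwise results:
  Dave vs Grace: Grace wins 6–3.
  Dave vs Frank: Frank wins 6–3.
  Dave vs Carol: Carol wins 5–4.
  Grace vs Frank: Grace wins 7–2.
  Grace vs Carol: Carol wins 5–4.
  Frank vs Carol: Carol wins 5–4.
Copeland scores (wins − losses):
  Dave: 0 − 3 = -3
  Grace: 2 − 1 = 1
  Frank: 1 − 2 = -1
  Carol: 3 − 0 = 3
Carol has the best Copeland score.

Carol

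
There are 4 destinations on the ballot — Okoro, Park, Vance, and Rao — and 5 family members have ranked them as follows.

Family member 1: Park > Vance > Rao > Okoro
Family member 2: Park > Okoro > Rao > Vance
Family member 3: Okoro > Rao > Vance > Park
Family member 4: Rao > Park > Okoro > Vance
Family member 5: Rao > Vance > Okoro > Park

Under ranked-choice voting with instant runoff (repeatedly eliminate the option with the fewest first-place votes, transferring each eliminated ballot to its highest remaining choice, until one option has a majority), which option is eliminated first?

Vance

Round 1: Park 2, Rao 2, Okoro 1, Vance 0. Vance has the fewest and is eliminated.
Round 2: Park 2, Rao 2, Okoro 1. Okoro has the fewest and is eliminated.
Round 3: Rao 3, Park 2. Rao has a majority.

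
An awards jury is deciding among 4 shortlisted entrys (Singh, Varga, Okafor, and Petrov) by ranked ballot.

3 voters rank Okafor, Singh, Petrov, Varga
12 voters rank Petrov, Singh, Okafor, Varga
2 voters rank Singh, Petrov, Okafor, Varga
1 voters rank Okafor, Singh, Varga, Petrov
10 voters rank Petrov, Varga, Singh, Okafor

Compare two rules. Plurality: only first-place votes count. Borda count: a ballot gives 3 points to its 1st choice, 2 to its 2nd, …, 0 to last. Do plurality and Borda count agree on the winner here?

Plurality first-place counts: Singh 2, Varga 0, Okafor 4, Petrov 22 → Petrov.
Borda totals: Singh 48, Varga 21, Okafor 26, Petrov 73 → Petrov.
The two rules agree on Petrov.

Yes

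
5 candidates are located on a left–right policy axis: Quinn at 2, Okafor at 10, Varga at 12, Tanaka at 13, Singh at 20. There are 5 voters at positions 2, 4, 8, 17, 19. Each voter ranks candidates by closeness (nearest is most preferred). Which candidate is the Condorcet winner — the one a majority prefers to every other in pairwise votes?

With single-peaked preferences on a line, the Condorcet winner is the candidate closest to the median voter.
The median voter (position 8) is closest to Okafor at 10.
Check: Okafor vs Varga — voters closer to Okafor: 3 of 5.

Okafor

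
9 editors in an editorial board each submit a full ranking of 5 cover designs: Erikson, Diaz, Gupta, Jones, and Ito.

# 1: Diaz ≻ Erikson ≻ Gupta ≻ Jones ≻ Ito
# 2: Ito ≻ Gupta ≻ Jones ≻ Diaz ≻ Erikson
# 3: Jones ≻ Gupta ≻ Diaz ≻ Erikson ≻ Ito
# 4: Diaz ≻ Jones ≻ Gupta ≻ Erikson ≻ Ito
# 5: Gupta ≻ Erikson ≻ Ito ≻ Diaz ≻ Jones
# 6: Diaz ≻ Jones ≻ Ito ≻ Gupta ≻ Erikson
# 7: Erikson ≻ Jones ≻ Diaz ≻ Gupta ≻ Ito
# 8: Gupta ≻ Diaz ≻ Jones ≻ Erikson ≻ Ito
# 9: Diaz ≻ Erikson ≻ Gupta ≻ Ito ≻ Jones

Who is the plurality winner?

First-place vote totals:
  Erikson: 1
  Diaz: 4
  Gupta: 2
  Jones: 1
  Ito: 1
Diaz has the most first-place votes.

Diaz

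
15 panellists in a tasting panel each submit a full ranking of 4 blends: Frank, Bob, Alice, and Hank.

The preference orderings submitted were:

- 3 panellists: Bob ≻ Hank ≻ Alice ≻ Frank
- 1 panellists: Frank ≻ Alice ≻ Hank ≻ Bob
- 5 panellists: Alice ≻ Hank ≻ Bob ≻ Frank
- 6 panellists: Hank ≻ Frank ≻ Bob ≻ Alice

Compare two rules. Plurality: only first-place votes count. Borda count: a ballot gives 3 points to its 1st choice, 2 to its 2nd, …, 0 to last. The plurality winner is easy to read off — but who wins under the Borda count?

Plurality first-place counts: Frank 1, Bob 3, Alice 5, Hank 6 → Hank.
Borda totals: Frank 15, Bob 20, Alice 20, Hank 35 → Hank.

Hank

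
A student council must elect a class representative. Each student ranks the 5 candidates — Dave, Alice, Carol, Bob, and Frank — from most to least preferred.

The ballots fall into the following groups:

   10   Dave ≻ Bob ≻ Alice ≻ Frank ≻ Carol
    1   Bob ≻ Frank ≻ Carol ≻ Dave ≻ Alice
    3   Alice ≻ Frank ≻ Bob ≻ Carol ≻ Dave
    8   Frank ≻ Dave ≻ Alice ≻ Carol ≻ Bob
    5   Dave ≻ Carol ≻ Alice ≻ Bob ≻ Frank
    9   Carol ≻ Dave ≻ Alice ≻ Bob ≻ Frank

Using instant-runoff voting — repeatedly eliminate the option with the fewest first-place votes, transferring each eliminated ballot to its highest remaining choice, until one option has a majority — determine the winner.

Round 1: Dave 15, Carol 9, Frank 8, Alice 3, Bob 1. Bob has the fewest and is eliminated.
Round 2: Dave 15, Carol 9, Frank 9, Alice 3. Alice has the fewest and is eliminated.
Round 3: Dave 15, Frank 12, Carol 9. Carol has the fewest and is eliminated.
Round 4: Dave 24, Frank 12. Dave has a majority.

Dave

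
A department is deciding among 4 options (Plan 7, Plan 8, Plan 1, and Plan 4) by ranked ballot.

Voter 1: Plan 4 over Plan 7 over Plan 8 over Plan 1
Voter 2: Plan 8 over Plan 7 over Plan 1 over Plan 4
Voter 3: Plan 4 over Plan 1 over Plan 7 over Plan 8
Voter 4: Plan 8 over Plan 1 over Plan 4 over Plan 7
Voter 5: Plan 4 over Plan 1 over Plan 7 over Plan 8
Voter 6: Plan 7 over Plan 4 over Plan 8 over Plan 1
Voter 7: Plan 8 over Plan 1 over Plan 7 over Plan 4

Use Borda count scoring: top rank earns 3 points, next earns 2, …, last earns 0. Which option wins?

Borda scores:
  Plan 7: 2 + 2 + 1 + 0 + 1 + 3 + 1 = 10
  Plan 8: 1 + 3 + 0 + 3 + 0 + 1 + 3 = 11
  Plan 1: 0 + 1 + 2 + 2 + 2 + 0 + 2 = 9
  Plan 4: 3 + 0 + 3 + 1 + 3 + 2 + 0 = 12
Plan 4 has the highest total.

Plan 4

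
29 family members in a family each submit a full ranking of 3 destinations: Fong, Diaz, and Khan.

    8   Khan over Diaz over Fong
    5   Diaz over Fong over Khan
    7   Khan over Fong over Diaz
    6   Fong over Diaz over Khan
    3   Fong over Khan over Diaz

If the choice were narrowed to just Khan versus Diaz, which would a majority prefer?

Ballots ranking Khan above Diaz: 8+7+3 = 18.
Ballots ranking Diaz above Khan: 5+6 = 11.
Khan wins the head-to-head, 18–11.

Khan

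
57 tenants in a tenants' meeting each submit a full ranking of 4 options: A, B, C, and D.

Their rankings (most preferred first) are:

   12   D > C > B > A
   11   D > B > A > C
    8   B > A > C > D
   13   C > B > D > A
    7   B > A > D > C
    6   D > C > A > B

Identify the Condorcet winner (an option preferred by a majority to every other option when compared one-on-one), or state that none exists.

D

Head-to-head results (57 voters total):
A vs B: B wins 51–6.
A vs C: C wins 31–26.
A vs D: D wins 42–15.
B vs C: C wins 31–26.
B vs D: D wins 29–28.
C vs D: D wins 36–21.
D beats each rival — A (42–15), B (29–28), C (36–21) — so D is the Condorcet winner.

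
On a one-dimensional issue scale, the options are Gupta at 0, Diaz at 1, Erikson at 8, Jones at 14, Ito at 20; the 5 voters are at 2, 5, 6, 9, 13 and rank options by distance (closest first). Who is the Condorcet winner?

Erikson

With single-peaked preferences on a line, the Condorcet winner is the candidate closest to the median voter.
The median voter (position 6) is closest to Erikson at 8.
Check: Erikson vs Ito — voters closer to Erikson: 5 of 5.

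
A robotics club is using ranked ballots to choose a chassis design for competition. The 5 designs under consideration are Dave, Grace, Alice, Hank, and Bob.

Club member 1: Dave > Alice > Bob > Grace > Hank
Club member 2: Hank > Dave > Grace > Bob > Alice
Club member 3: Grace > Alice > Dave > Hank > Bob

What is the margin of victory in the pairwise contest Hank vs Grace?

Ballots ranking Hank above Grace: 1.
Ballots ranking Grace above Hank: 2.
Grace wins 2–1, a margin of 1.

1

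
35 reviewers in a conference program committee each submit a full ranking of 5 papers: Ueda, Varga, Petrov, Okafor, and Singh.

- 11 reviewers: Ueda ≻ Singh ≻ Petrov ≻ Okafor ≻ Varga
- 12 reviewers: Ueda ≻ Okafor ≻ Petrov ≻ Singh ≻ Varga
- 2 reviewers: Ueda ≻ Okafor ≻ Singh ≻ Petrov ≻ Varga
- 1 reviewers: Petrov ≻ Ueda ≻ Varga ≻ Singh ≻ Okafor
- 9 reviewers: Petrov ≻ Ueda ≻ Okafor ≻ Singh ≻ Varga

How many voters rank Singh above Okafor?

12

Ballots ranking Singh above Okafor: 11+1 = 12.
Ballots ranking Okafor above Singh: 12+2+9 = 23.
So 12 of 35 voters prefer Singh to Okafor.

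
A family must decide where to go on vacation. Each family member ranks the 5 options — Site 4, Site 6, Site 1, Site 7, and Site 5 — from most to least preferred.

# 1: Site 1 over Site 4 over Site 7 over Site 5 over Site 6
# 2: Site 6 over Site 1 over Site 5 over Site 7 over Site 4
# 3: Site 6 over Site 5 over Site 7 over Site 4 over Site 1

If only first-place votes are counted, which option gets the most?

First-place vote totals:
  Site 4: 0
  Site 6: 2
  Site 1: 1
  Site 7: 0
  Site 5: 0
Site 6 has the most first-place votes.

Site 6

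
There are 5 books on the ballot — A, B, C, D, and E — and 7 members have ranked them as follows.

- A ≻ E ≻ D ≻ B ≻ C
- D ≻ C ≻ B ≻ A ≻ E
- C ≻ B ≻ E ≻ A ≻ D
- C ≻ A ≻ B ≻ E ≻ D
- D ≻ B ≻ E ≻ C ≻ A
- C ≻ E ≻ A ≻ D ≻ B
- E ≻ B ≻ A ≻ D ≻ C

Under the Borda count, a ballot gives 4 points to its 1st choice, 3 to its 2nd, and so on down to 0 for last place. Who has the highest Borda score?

C

Borda scores:
  A: 4 + 1 + 1 + 3 + 0 + 2 + 2 = 13
  B: 1 + 2 + 3 + 2 + 3 + 0 + 3 = 14
  C: 0 + 3 + 4 + 4 + 1 + 4 + 0 = 16
  D: 2 + 4 + 0 + 0 + 4 + 1 + 1 = 12
  E: 3 + 0 + 2 + 1 + 2 + 3 + 4 = 15
C has the highest total.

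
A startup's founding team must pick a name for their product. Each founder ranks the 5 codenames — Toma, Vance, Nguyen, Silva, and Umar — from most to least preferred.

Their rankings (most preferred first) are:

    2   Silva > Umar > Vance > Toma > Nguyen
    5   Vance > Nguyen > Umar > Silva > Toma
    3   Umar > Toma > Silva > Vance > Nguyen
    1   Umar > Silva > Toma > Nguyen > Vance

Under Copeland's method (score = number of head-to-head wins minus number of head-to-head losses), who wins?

Pairwise results:
  Toma vs Vance: Vance wins 7–4.
  Toma vs Nguyen: Toma wins 6–5.
  Toma vs Silva: Silva wins 8–3.
  Toma vs Umar: Umar wins 11–0.
  Vance vs Nguyen: Vance wins 10–1.
  Vance vs Silva: Silva wins 6–5.
  Vance vs Umar: Umar wins 6–5.
  Nguyen vs Silva: Silva wins 6–5.
  Nguyen vs Umar: Umar wins 6–5.
  Silva vs Umar: Umar wins 9–2.
Copeland scores (wins − losses):
  Toma: 1 − 3 = -2
  Vance: 2 − 2 = 0
  Nguyen: 0 − 4 = -4
  Silva: 3 − 1 = 2
  Umar: 4 − 0 = 4
Umar has the best Copeland score.

Umar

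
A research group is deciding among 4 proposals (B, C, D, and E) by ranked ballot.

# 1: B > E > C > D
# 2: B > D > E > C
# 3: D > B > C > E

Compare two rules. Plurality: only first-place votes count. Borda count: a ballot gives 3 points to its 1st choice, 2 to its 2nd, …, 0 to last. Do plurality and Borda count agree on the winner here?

Yes

Plurality first-place counts: B 2, C 0, D 1, E 0 → B.
Borda totals: B 8, C 2, D 5, E 3 → B.
The two rules agree on B.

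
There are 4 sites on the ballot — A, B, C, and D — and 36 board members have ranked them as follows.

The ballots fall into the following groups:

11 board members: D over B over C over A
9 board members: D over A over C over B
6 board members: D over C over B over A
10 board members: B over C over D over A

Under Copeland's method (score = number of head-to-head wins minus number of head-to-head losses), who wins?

Pairwise results:
  A vs B: B wins 27–9.
  A vs C: C wins 27–9.
  A vs D: D wins 36–0.
  B vs C: B wins 21–15.
  B vs D: D wins 26–10.
  C vs D: D wins 26–10.
Copeland scores (wins − losses):
  A: 0 − 3 = -3
  B: 2 − 1 = 1
  C: 1 − 2 = -1
  D: 3 − 0 = 3
D has the best Copeland score.

D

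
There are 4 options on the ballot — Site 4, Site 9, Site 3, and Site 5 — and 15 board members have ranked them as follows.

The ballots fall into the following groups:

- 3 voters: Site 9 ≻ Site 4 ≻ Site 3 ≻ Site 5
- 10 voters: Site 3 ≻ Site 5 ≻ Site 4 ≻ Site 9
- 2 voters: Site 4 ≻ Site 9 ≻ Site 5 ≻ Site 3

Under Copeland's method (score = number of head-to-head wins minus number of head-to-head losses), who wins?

Site 3

Pairwise results:
  Site 4 vs Site 9: Site 4 wins 12–3.
  Site 4 vs Site 3: Site 3 wins 10–5.
  Site 4 vs Site 5: Site 5 wins 10–5.
  Site 9 vs Site 3: Site 3 wins 10–5.
  Site 9 vs Site 5: Site 5 wins 10–5.
  Site 3 vs Site 5: Site 3 wins 13–2.
Copeland scores (wins − losses):
  Site 4: 1 − 2 = -1
  Site 9: 0 − 3 = -3
  Site 3: 3 − 0 = 3
  Site 5: 2 − 1 = 1
Site 3 has the best Copeland score.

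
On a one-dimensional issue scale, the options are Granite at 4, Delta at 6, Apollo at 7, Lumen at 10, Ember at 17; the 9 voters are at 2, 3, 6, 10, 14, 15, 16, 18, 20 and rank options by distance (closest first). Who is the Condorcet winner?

Ember

With single-peaked preferences on a line, the Condorcet winner is the candidate closest to the median voter.
The median voter (position 14) is closest to Ember at 17.
Check: Ember vs Apollo — voters closer to Ember: 5 of 9.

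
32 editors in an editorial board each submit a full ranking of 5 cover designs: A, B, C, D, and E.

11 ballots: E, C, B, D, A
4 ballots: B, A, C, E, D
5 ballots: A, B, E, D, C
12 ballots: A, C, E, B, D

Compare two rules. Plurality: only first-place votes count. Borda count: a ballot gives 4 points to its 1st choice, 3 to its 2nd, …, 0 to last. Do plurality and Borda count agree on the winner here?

No

Plurality first-place counts: A 17, B 4, C 0, D 0, E 11 → A.
Borda totals: A 80, B 65, C 77, D 16, E 82 → E.
The two rules disagree: plurality picks A, Borda picks E.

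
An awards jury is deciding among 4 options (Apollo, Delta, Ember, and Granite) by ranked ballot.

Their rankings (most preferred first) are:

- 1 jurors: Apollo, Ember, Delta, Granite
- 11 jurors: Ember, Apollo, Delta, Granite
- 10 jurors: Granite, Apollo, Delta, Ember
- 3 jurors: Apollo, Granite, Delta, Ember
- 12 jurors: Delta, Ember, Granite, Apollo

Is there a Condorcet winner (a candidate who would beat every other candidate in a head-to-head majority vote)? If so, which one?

Head-to-head results (37 voters total):
Apollo vs Delta: Apollo wins 25–12.
Apollo vs Ember: Ember wins 23–14.
Apollo vs Granite: Granite wins 22–15.
Delta vs Ember: Delta wins 25–12.
Delta vs Granite: Delta wins 24–13.
Ember vs Granite: Ember wins 24–13.
No candidate beats all others: Apollo beats Delta beats Ember beats Apollo, a majority cycle.

None — there is no Condorcet winner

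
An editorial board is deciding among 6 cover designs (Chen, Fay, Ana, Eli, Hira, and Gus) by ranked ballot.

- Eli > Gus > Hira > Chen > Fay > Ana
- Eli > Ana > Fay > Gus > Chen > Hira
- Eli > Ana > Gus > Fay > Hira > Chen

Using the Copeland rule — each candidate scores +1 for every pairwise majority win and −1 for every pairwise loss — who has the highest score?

Eli

Pairwise results:
  Chen vs Fay: Fay wins 2–1.
  Chen vs Ana: Ana wins 2–1.
  Chen vs Eli: Eli wins 3–0.
  Chen vs Hira: Hira wins 2–1.
  Chen vs Gus: Gus wins 3–0.
  Fay vs Ana: Ana wins 2–1.
  Fay vs Eli: Eli wins 3–0.
  Fay vs Hira: Fay wins 2–1.
  Fay vs Gus: Gus wins 2–1.
  Ana vs Eli: Eli wins 3–0.
  Ana vs Hira: Ana wins 2–1.
  Ana vs Gus: Ana wins 2–1.
  Eli vs Hira: Eli wins 3–0.
  Eli vs Gus: Eli wins 3–0.
  Hira vs Gus: Gus wins 3–0.
Copeland scores (wins − losses):
  Chen: 0 − 5 = -5
  Fay: 2 − 3 = -1
  Ana: 4 − 1 = 3
  Eli: 5 − 0 = 5
  Hira: 1 − 4 = -3
  Gus: 3 − 2 = 1
Eli has the best Copeland score.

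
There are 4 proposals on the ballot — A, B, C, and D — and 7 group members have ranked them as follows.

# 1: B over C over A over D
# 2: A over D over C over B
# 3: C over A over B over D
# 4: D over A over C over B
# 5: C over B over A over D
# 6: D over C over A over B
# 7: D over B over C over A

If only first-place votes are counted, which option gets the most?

First-place vote totals:
  A: 1
  B: 1
  C: 2
  D: 3
D has the most first-place votes.

D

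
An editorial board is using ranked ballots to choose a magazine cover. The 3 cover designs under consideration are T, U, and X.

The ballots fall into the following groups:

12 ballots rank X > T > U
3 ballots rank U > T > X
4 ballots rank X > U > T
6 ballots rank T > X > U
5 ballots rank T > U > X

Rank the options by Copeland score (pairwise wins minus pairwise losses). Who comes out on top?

X

Pairwise results:
  T vs U: T wins 23–7.
  T vs X: X wins 16–14.
  U vs X: X wins 22–8.
Copeland scores (wins − losses):
  T: 1 − 1 = 0
  U: 0 − 2 = -2
  X: 2 − 0 = 2
X has the best Copeland score.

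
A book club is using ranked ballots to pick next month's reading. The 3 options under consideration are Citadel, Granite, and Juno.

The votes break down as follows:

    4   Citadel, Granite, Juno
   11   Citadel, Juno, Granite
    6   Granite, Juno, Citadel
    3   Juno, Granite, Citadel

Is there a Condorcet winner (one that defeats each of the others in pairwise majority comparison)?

Head-to-head results (24 voters total):
Citadel vs Granite: Citadel wins 15–9.
Citadel vs Juno: Citadel wins 15–9.
Granite vs Juno: Juno wins 14–10.
Citadel beats each rival — Granite (15–9), Juno (15–9) — so Citadel is the Condorcet winner.

Yes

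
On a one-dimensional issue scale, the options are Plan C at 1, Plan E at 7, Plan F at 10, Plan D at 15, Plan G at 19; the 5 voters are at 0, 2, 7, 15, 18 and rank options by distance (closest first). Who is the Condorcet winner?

With single-peaked preferences on a line, the Condorcet winner is the candidate closest to the median voter.
The median voter (position 7) is closest to Plan E at 7.
Check: Plan E vs Plan C — voters closer to Plan E: 3 of 5.

Plan E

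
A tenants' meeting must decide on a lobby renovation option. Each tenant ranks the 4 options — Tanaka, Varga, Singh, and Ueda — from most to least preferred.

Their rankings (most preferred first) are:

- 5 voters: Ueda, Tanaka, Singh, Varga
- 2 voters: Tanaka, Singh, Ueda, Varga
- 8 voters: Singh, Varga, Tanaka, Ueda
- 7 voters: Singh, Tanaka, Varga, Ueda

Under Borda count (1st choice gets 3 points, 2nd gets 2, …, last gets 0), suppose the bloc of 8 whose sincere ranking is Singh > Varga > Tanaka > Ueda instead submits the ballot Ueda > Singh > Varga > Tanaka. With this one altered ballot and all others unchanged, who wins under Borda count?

Singh

Borda totals with the altered ballot: Tanaka 30, Varga 15, Singh 46, Ueda 41.
The winner is unchanged: still Singh.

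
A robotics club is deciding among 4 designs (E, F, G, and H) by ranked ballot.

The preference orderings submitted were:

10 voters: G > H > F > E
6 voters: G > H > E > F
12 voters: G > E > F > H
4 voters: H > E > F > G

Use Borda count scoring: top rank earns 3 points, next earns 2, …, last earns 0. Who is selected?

G

Borda scores:
  E: 10·0 + 6·1 + 12·2 + 4·2 = 38
  F: 10·1 + 6·0 + 12·1 + 4·1 = 26
  G: 10·3 + 6·3 + 12·3 + 4·0 = 84
  H: 10·2 + 6·2 + 12·0 + 4·3 = 44
G has the highest total.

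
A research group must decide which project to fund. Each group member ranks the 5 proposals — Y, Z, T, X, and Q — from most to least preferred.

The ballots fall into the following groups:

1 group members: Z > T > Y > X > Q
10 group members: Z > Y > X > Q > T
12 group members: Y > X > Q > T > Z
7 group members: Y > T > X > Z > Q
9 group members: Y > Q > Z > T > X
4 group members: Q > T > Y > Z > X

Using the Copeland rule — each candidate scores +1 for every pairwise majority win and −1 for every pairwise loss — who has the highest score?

Pairwise results:
  Y vs Z: Y wins 32–11.
  Y vs T: Y wins 38–5.
  Y vs X: Y wins 43–0.
  Y vs Q: Y wins 39–4.
  Z vs T: T wins 23–20.
  Z vs X: Z wins 24–19.
  Z vs Q: Q wins 25–18.
  T vs X: X wins 22–21.
  T vs Q: Q wins 35–8.
  X vs Q: X wins 30–13.
Copeland scores (wins − losses):
  Y: 4 − 0 = 4
  Z: 1 − 3 = -2
  T: 1 − 3 = -2
  X: 2 − 2 = 0
  Q: 2 − 2 = 0
Y has the best Copeland score.

Y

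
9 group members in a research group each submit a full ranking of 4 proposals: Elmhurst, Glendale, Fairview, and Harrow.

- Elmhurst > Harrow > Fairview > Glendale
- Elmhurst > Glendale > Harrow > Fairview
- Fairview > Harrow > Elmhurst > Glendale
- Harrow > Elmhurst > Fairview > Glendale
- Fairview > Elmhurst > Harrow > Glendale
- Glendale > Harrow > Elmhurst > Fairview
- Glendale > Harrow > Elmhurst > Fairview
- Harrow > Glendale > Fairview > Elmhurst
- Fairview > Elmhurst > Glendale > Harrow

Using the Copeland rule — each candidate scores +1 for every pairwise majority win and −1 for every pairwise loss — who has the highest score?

Pairwise results:
  Elmhurst vs Glendale: Elmhurst wins 6–3.
  Elmhurst vs Fairview: Elmhurst wins 5–4.
  Elmhurst vs Harrow: Harrow wins 5–4.
  Glendale vs Fairview: Fairview wins 5–4.
  Glendale vs Harrow: Harrow wins 5–4.
  Fairview vs Harrow: Harrow wins 6–3.
Copeland scores (wins − losses):
  Elmhurst: 2 − 1 = 1
  Glendale: 0 − 3 = -3
  Fairview: 1 − 2 = -1
  Harrow: 3 − 0 = 3
Harrow has the best Copeland score.

Harrow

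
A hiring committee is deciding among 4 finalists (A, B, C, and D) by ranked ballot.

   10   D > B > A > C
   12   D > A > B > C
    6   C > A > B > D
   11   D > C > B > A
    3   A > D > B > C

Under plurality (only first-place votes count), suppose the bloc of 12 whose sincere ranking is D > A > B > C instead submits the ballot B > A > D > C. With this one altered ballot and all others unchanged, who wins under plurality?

D

First-place totals with the altered ballot: A 3, B 12, C 6, D 21.
The winner is unchanged: still D.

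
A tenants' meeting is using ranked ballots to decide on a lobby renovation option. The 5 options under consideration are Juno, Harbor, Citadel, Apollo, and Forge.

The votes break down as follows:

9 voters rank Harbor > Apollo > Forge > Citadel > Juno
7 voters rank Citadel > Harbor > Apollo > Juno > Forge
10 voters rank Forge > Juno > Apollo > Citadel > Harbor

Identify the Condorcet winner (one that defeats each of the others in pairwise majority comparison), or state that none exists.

There is no Condorcet winner

Head-to-head results (26 voters total):
Juno vs Harbor: Harbor wins 16–10.
Juno vs Citadel: Citadel wins 16–10.
Juno vs Apollo: Apollo wins 16–10.
Juno vs Forge: Forge wins 19–7.
Harbor vs Citadel: Citadel wins 17–9.
Harbor vs Apollo: Harbor wins 16–10.
Harbor vs Forge: Harbor wins 16–10.
Citadel vs Apollo: Apollo wins 19–7.
Citadel vs Forge: Forge wins 19–7.
Apollo vs Forge: Apollo wins 16–10.
No candidate beats all others: Harbor beats Apollo beats Citadel beats Harbor, a majority cycle.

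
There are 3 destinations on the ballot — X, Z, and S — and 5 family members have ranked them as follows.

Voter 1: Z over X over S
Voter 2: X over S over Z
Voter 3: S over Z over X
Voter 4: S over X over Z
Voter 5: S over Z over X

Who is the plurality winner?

First-place vote totals:
  X: 1
  Z: 1
  S: 3
S has the most first-place votes.

S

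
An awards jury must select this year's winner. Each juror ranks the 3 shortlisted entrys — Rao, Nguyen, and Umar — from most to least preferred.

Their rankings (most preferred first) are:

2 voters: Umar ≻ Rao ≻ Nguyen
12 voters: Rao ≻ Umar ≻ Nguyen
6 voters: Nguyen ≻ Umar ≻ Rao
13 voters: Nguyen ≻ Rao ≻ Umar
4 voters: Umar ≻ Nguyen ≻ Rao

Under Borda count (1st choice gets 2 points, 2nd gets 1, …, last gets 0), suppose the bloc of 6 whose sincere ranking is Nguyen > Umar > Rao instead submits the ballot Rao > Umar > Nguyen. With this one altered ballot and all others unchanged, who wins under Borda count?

Rao

Borda totals with the altered ballot: Rao 51, Nguyen 30, Umar 30.
The switch changes the winner from Nguyen to Rao.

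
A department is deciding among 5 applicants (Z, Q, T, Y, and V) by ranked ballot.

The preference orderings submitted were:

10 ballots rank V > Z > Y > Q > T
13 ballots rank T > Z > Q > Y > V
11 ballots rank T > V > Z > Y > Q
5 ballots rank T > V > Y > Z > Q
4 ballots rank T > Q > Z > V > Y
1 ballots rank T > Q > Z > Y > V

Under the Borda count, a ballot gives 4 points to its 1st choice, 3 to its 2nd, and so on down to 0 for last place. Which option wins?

T

Borda scores:
  Z: 10·3 + 13·3 + 11·2 + 5·1 + 4·2 + 2 = 106
  Q: 10·1 + 13·2 + 11·0 + 5·0 + 4·3 + 3 = 51
  T: 10·0 + 13·4 + 11·4 + 5·4 + 4·4 + 4 = 136
  Y: 10·2 + 13·1 + 11·1 + 5·2 + 4·0 + 1 = 55
  V: 10·4 + 13·0 + 11·3 + 5·3 + 4·1 + 0 = 92
T has the highest total.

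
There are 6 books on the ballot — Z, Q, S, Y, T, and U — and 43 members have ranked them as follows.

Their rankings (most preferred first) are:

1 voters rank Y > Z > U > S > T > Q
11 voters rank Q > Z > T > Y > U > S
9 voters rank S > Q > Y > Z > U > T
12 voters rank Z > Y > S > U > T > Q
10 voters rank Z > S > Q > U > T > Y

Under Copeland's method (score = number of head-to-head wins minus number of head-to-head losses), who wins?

Z

Pairwise results:
  Z vs Q: Z wins 23–20.
  Z vs S: Z wins 34–9.
  Z vs Y: Z wins 33–10.
  Z vs T: Z wins 43–0.
  Z vs U: Z wins 43–0.
  Q vs S: S wins 32–11.
  Q vs Y: Q wins 30–13.
  Q vs T: Q wins 30–13.
  Q vs U: Q wins 30–13.
  S vs Y: Y wins 24–19.
  S vs T: S wins 32–11.
  S vs U: S wins 31–12.
  Y vs T: Y wins 22–21.
  Y vs U: Y wins 33–10.
  T vs U: U wins 32–11.
Copeland scores (wins − losses):
  Z: 5 − 0 = 5
  Q: 3 − 2 = 1
  S: 3 − 2 = 1
  Y: 3 − 2 = 1
  T: 0 − 5 = -5
  U: 1 − 4 = -3
Z has the best Copeland score.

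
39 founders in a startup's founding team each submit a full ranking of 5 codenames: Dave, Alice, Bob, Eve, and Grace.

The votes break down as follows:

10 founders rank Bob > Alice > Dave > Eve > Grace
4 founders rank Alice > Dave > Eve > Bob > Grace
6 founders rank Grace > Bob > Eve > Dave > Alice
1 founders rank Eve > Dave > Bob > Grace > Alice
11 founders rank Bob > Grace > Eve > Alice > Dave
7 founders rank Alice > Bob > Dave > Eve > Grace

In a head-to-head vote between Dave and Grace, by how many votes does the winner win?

Ballots ranking Dave above Grace: 10+4+1+7 = 22.
Ballots ranking Grace above Dave: 6+11 = 17.
Dave wins 22–17, a margin of 5.

5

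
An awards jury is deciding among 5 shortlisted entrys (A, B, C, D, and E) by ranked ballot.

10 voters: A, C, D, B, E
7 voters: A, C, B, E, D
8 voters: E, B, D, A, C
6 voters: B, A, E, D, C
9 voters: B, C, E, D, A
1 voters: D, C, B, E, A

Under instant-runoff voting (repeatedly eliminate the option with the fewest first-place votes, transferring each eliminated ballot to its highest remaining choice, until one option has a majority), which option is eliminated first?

C

Round 1: A 17, B 15, E 8, D 1, C 0. C has the fewest and is eliminated.
Round 2: A 17, B 15, E 8, D 1. D has the fewest and is eliminated.
Round 3: A 17, B 16, E 8. E has the fewest and is eliminated.
Round 4: B 24, A 17. B has a majority.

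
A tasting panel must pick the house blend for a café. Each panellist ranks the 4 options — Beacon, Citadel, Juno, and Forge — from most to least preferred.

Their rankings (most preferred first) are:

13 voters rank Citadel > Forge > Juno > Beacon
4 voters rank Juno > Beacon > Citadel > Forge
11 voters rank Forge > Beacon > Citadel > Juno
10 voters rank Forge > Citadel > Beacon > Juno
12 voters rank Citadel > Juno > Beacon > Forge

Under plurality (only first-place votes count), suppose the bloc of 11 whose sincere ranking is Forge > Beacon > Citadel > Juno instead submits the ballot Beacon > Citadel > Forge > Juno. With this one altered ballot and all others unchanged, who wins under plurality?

First-place totals with the altered ballot: Beacon 11, Citadel 25, Juno 4, Forge 10.
The winner is unchanged: still Citadel.

Citadel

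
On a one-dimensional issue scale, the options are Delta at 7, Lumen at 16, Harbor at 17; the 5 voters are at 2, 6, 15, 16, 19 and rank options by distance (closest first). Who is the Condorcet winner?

With single-peaked preferences on a line, the Condorcet winner is the candidate closest to the median voter.
The median voter (position 15) is closest to Lumen at 16.
Check: Lumen vs Delta — voters closer to Lumen: 3 of 5.

Lumen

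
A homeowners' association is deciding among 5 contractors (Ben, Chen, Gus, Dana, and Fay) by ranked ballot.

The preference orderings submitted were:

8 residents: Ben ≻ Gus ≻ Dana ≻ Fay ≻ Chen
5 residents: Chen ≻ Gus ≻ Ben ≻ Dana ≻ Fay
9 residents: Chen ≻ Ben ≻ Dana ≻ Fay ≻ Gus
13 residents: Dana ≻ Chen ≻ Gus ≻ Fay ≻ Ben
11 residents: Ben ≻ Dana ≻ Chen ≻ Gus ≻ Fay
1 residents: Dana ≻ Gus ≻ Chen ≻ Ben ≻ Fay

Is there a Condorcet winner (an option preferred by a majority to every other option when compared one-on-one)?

Head-to-head results (47 voters total):
Ben vs Chen: Chen wins 28–19.
Ben vs Gus: Ben wins 28–19.
Ben vs Dana: Ben wins 33–14.
Ben vs Fay: Ben wins 34–13.
Chen vs Gus: Chen wins 38–9.
Chen vs Dana: Dana wins 33–14.
Chen vs Fay: Chen wins 39–8.
Gus vs Dana: Dana wins 34–13.
Gus vs Fay: Gus wins 38–9.
Dana vs Fay: Dana wins 47–0.
No candidate beats all others: Ben beats Dana beats Chen beats Ben, a majority cycle.

No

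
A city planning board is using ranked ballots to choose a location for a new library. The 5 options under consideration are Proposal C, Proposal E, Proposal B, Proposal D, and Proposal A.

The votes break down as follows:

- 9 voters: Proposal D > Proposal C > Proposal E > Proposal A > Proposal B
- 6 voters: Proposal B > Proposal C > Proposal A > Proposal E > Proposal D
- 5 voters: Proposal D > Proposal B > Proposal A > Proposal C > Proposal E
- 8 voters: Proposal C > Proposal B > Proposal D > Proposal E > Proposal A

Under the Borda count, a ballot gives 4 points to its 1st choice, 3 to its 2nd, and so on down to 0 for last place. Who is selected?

Borda scores:
  Proposal C: 9·3 + 6·3 + 5·1 + 8·4 = 82
  Proposal E: 9·2 + 6·1 + 5·0 + 8·1 = 32
  Proposal B: 9·0 + 6·4 + 5·3 + 8·3 = 63
  Proposal D: 9·4 + 6·0 + 5·4 + 8·2 = 72
  Proposal A: 9·1 + 6·2 + 5·2 + 8·0 = 31
Proposal C has the highest total.

Proposal C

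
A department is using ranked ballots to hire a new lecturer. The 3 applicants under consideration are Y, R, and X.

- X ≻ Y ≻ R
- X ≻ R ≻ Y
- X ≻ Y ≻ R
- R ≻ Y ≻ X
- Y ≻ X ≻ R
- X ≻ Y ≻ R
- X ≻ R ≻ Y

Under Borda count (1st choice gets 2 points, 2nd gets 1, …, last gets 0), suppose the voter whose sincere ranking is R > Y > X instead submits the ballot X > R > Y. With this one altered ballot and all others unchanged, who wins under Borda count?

X

Borda totals with the altered ballot: Y 5, R 3, X 13.
The winner is unchanged: still X.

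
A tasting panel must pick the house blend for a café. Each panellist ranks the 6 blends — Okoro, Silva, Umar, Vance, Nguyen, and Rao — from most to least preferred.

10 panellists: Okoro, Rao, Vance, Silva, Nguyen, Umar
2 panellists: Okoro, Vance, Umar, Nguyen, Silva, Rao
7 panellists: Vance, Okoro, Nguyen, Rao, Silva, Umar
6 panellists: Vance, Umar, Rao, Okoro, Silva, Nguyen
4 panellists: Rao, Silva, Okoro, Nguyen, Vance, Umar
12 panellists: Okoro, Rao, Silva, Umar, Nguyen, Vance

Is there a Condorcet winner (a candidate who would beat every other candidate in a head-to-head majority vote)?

Head-to-head results (41 voters total):
Okoro vs Silva: Okoro wins 37–4.
Okoro vs Umar: Okoro wins 35–6.
Okoro vs Vance: Okoro wins 28–13.
Okoro vs Nguyen: Okoro wins 41–0.
Okoro vs Rao: Okoro wins 31–10.
Silva vs Umar: Silva wins 33–8.
Silva vs Vance: Vance wins 25–16.
Silva vs Nguyen: Silva wins 32–9.
Silva vs Rao: Rao wins 39–2.
Umar vs Vance: Vance wins 29–12.
Umar vs Nguyen: Nguyen wins 21–20.
Umar vs Rao: Rao wins 33–8.
Vance vs Nguyen: Vance wins 25–16.
Vance vs Rao: Rao wins 26–15.
Nguyen vs Rao: Rao wins 32–9.
Okoro beats each rival — Silva (37–4), Umar (35–6), Vance (28–13), Nguyen (41–0), Rao (31–10) — so Okoro is the Condorcet winner.

Yes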